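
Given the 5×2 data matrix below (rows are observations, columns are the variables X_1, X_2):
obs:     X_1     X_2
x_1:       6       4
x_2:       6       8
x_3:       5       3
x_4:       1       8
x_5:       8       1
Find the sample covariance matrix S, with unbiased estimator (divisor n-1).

Step 1 — column means:
  mean(X_1) = (6 + 6 + 5 + 1 + 8) / 5 = 26/5 = 5.2
  mean(X_2) = (4 + 8 + 3 + 8 + 1) / 5 = 24/5 = 4.8

Step 2 — sample covariance S[i,j] = (1/(n-1)) · Σ_k (x_{k,i} - mean_i) · (x_{k,j} - mean_j), with n-1 = 4.
  S[X_1,X_1] = ((0.8)·(0.8) + (0.8)·(0.8) + (-0.2)·(-0.2) + (-4.2)·(-4.2) + (2.8)·(2.8)) / 4 = 26.8/4 = 6.7
  S[X_1,X_2] = ((0.8)·(-0.8) + (0.8)·(3.2) + (-0.2)·(-1.8) + (-4.2)·(3.2) + (2.8)·(-3.8)) / 4 = -21.8/4 = -5.45
  S[X_2,X_2] = ((-0.8)·(-0.8) + (3.2)·(3.2) + (-1.8)·(-1.8) + (3.2)·(3.2) + (-3.8)·(-3.8)) / 4 = 38.8/4 = 9.7

S is symmetric (S[j,i] = S[i,j]). Assembling:

S = [[6.7, -5.45],
 [-5.45, 9.7]]


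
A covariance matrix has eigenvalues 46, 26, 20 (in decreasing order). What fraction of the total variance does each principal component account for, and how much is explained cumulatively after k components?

Step 1 — total variance = trace(Sigma) = Σ λ_i = 46 + 26 + 20 = 92.

Step 2 — fraction explained by component i = λ_i / Σ λ:
  PC1: 46/92 = 0.5
  PC2: 26/92 = 0.2826
  PC3: 20/92 = 0.2174

Step 3 — cumulative fraction after k components = (λ_1 + ... + λ_k) / Σ λ:
  k = 1: 46/92 = 0.5
  k = 2: (46 + 26)/92 = 72/92 = 0.7826
  k = 3: (46 + 26 + 20)/92 = 92/92 = 1

Summary (fraction, with percent):

explained: PC1 0.5 (50%), PC2 0.2826 (28.26%), PC3 0.2174 (21.74%);  cumulative: 0.5, 0.7826, 1


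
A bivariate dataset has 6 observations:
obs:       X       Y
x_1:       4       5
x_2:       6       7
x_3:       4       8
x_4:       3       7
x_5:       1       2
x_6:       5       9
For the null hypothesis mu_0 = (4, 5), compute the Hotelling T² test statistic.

Step 1 — sample mean vector:
  mean(X) = (4 + 6 + 4 + 3 + 1 + 5) / 6 = 23/6 = 3.8333
  mean(Y) = (5 + 7 + 8 + 7 + 2 + 9) / 6 = 38/6 = 6.3333
  x̄ = (3.8333, 6.3333),  deviation x̄ - mu_0 = (3.8333, 6.3333) - (4, 5) = (-0.1667, 1.3333).

Step 2 — sample covariance matrix, S[i,j] = (1/(n-1)) · Σ_k (x_{k,i} - mean_i) · (x_{k,j} - mean_j), divisor n-1 = 5:
  S[X,X] = ((0.1667)·(0.1667) + (2.1667)·(2.1667) + (0.1667)·(0.1667) + (-0.8333)·(-0.8333) + (-2.8333)·(-2.8333) + (1.1667)·(1.1667)) / 5 = 14.8333/5 = 2.9667
  S[X,Y] = ((0.1667)·(-1.3333) + (2.1667)·(0.6667) + (0.1667)·(1.6667) + (-0.8333)·(0.6667) + (-2.8333)·(-4.3333) + (1.1667)·(2.6667)) / 5 = 16.3333/5 = 3.2667
  S[Y,Y] = ((-1.3333)·(-1.3333) + (0.6667)·(0.6667) + (1.6667)·(1.6667) + (0.6667)·(0.6667) + (-4.3333)·(-4.3333) + (2.6667)·(2.6667)) / 5 = 31.3333/5 = 6.2667
  S = [[2.9667, 3.2667],
 [3.2667, 6.2667]].

Step 3 — invert S. det(S) = 2.9667·6.2667 - (3.2667)² = 7.92.
  S^{-1} = (1/det) · [[d, -b], [-b, a]] = [[0.7912, -0.4125],
 [-0.4125, 0.3746]].

Step 4 — quadratic form (x̄ - mu_0)^T · S^{-1} · (x̄ - mu_0):
  S^{-1} · (x̄ - mu_0) = (-0.6818, 0.5682),
  (x̄ - mu_0)^T · [...] = (-0.1667)·(-0.6818) + (1.3333)·(0.5682) = 0.8712.

Step 5 — scale by n: T² = 6 · 0.8712 = 5.2273.

T² ≈ 5.2273


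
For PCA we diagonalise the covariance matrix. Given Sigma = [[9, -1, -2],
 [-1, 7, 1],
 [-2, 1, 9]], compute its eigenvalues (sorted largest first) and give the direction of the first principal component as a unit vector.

Step 1 — characteristic polynomial p(λ) = det(λI - Sigma) = λ³ - tr·λ² + c_1·λ - det, where tr = trace, c_1 = sum of the principal 2×2 minors, det = det(Sigma):
  tr = 9 + 7 + 9 = 25,
  c_1 = (9·7 - (-1)²) + (9·9 - (-2)²) + (7·9 - (1)²) = 62 + 77 + 62 = 201,
  det = 9·(7·9 - (1)²) - (-1)·((-1)·9 - (1)·(-2)) + (-2)·((-1)·(1) - 7·(-2)) = 9·(62) - (-1)·(-7) + (-2)·(13) = 525.
  So p(λ) = λ³ - 25λ² + 201λ - 525.
Step 2 — look for an integer root (rational root theorem: any rational root is an integer divisor of 525). Testing λ = 7:
  p(7) = 343 - 1225 + 1407 - 525 = 0  ✓
  Dividing out (λ - 7): p(λ) = (λ - 7)(λ² - 18λ + 75).
Step 3 — remaining eigenvalues from the quadratic λ² - 18λ + 75 = 0:
  Δ = 18² - 4·75 = 324 - 300 = 24,  λ = (18 ± √24)/2 = (18 ± 4.899)/2 ≈ 11.4495 or 6.5505.
  Sorted: λ_1 = 11.4495,  λ_2 = 7,  λ_3 = 6.5505  (check: sum = 25 = tr ✓).

Step 4 — unit eigenvector for λ_1 ≈ 11.4495: v spans the null space of (Sigma - λ_1 I), whose rows are
  r_1 = (-2.4495, -1, -2),  r_2 = (-1, -4.4495, 1),  r_3 = (-2, 1, -2.4495).
  v is orthogonal to every row, so take v ∝ r_1 × r_2 = ((-1)·(1) - (-2)·(-4.4495), (-2)·(-1) - (-2.4495)·(1), (-2.4495)·(-4.4495) - (-1)·(-1)) ≈ (-9.899, 4.4495, 9.899).
  Rescale (multiply by -1 so the first nonzero entry is positive): u = (9.899, -4.4495, -9.899).
  ||u|| = √((9.899)² + (-4.4495)² + (-9.899)²) = √(215.7775) ≈ 14.6894,  v_1 = u/||u|| ≈ (0.6739, -0.3029, -0.6739) (||v_1|| = 1).

λ_1 = 11.4495,  λ_2 = 7,  λ_3 = 6.5505;  v_1 ≈ (0.6739, -0.3029, -0.6739)


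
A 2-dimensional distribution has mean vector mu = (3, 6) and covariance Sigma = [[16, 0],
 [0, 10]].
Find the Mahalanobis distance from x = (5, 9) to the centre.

Step 1 — centre the observation: (x - mu) = (2, 3).

Step 2 — invert Sigma. det(Sigma) = 16·10 - (0)² = 160.
  Sigma^{-1} = (1/det) · [[d, -b], [-b, a]] = [[0.0625, 0],
 [0, 0.1]].

Step 3 — form the quadratic (x - mu)^T · Sigma^{-1} · (x - mu):
  Sigma^{-1} · (x - mu) = (0.125, 0.3).
  (x - mu)^T · [Sigma^{-1} · (x - mu)] = (2)·(0.125) + (3)·(0.3) = 1.15.

Step 4 — take square root: d = √(1.15) ≈ 1.0724.

d(x, mu) = √(1.15) ≈ 1.0724


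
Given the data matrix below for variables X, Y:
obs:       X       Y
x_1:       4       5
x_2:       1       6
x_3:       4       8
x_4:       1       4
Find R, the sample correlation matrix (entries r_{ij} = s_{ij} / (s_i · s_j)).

Step 1 — column means:
  mean(X) = (4 + 1 + 4 + 1) / 4 = 10/4 = 2.5
  mean(Y) = (5 + 6 + 8 + 4) / 4 = 23/4 = 5.75

Step 2 — sample variances and covariances s[i,j] = (1/(n-1)) · Σ_k (x_{k,i} - mean_i) · (x_{k,j} - mean_j), with n-1 = 3:
  s[X,X] = ((1.5)·(1.5) + (-1.5)·(-1.5) + (1.5)·(1.5) + (-1.5)·(-1.5)) / 3 = 9/3 = 3
  s[X,Y] = ((1.5)·(-0.75) + (-1.5)·(0.25) + (1.5)·(2.25) + (-1.5)·(-1.75)) / 3 = 4.5/3 = 1.5
  s[Y,Y] = ((-0.75)·(-0.75) + (0.25)·(0.25) + (2.25)·(2.25) + (-1.75)·(-1.75)) / 3 = 8.75/3 = 2.9167
  Sample standard deviations s_i = √(s[i,i]):
  s(X) = √(3) = 1.7321
  s(Y) = √(2.9167) = 1.7078

Step 3 — r_{ij} = s_{ij} / (s_i · s_j):
  r[X,X] = 1 (diagonal).
  r[X,Y] = 1.5 / (1.7321 · 1.7078) = 1.5 / 2.958 = 0.5071
  r[Y,Y] = 1 (diagonal).

R is symmetric with unit diagonal. Assembling:

R = [[1, 0.5071],
 [0.5071, 1]]


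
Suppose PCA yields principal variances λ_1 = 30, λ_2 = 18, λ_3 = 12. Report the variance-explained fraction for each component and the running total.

Step 1 — total variance = trace(Sigma) = Σ λ_i = 30 + 18 + 12 = 60.

Step 2 — fraction explained by component i = λ_i / Σ λ:
  PC1: 30/60 = 0.5
  PC2: 18/60 = 0.3
  PC3: 12/60 = 0.2

Step 3 — cumulative fraction after k components = (λ_1 + ... + λ_k) / Σ λ:
  k = 1: 30/60 = 0.5
  k = 2: (30 + 18)/60 = 48/60 = 0.8
  k = 3: (30 + 18 + 12)/60 = 60/60 = 1

Summary (fraction, with percent):

explained: PC1 0.5 (50%), PC2 0.3 (30%), PC3 0.2 (20%);  cumulative: 0.5, 0.8, 1


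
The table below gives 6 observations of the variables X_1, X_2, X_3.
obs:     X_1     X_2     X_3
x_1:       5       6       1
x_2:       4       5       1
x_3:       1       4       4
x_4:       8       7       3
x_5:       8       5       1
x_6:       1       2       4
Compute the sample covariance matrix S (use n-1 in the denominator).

Step 1 — column means:
  mean(X_1) = (5 + 4 + 1 + 8 + 8 + 1) / 6 = 27/6 = 4.5
  mean(X_2) = (6 + 5 + 4 + 7 + 5 + 2) / 6 = 29/6 = 4.8333
  mean(X_3) = (1 + 1 + 4 + 3 + 1 + 4) / 6 = 14/6 = 2.3333

Step 2 — sample covariance S[i,j] = (1/(n-1)) · Σ_k (x_{k,i} - mean_i) · (x_{k,j} - mean_j), with n-1 = 5.
  S[X_1,X_1] = ((0.5)·(0.5) + (-0.5)·(-0.5) + (-3.5)·(-3.5) + (3.5)·(3.5) + (3.5)·(3.5) + (-3.5)·(-3.5)) / 5 = 49.5/5 = 9.9
  S[X_1,X_2] = ((0.5)·(1.1667) + (-0.5)·(0.1667) + (-3.5)·(-0.8333) + (3.5)·(2.1667) + (3.5)·(0.1667) + (-3.5)·(-2.8333)) / 5 = 21.5/5 = 4.3
  S[X_1,X_3] = ((0.5)·(-1.3333) + (-0.5)·(-1.3333) + (-3.5)·(1.6667) + (3.5)·(0.6667) + (3.5)·(-1.3333) + (-3.5)·(1.6667)) / 5 = -14/5 = -2.8
  S[X_2,X_2] = ((1.1667)·(1.1667) + (0.1667)·(0.1667) + (-0.8333)·(-0.8333) + (2.1667)·(2.1667) + (0.1667)·(0.1667) + (-2.8333)·(-2.8333)) / 5 = 14.8333/5 = 2.9667
  S[X_2,X_3] = ((1.1667)·(-1.3333) + (0.1667)·(-1.3333) + (-0.8333)·(1.6667) + (2.1667)·(0.6667) + (0.1667)·(-1.3333) + (-2.8333)·(1.6667)) / 5 = -6.6667/5 = -1.3333
  S[X_3,X_3] = ((-1.3333)·(-1.3333) + (-1.3333)·(-1.3333) + (1.6667)·(1.6667) + (0.6667)·(0.6667) + (-1.3333)·(-1.3333) + (1.6667)·(1.6667)) / 5 = 11.3333/5 = 2.2667

S is symmetric (S[j,i] = S[i,j]). Assembling:

S = [[9.9, 4.3, -2.8],
 [4.3, 2.9667, -1.3333],
 [-2.8, -1.3333, 2.2667]]


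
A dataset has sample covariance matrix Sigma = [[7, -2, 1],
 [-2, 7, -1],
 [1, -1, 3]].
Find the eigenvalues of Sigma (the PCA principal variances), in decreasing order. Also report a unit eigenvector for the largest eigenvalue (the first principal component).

Step 1 — characteristic polynomial p(λ) = det(λI - Sigma) = λ³ - tr·λ² + c_1·λ - det, where tr = trace, c_1 = sum of the principal 2×2 minors, det = det(Sigma):
  tr = 7 + 7 + 3 = 17,
  c_1 = (7·7 - (-2)²) + (7·3 - (1)²) + (7·3 - (-1)²) = 45 + 20 + 20 = 85,
  det = 7·(7·3 - (-1)²) - (-2)·((-2)·3 - (-1)·(1)) + (1)·((-2)·(-1) - 7·(1)) = 7·(20) - (-2)·(-5) + (1)·(-5) = 125.
  So p(λ) = λ³ - 17λ² + 85λ - 125.
Step 2 — look for an integer root (rational root theorem: any rational root is an integer divisor of 125). Testing λ = 5:
  p(5) = 125 - 425 + 425 - 125 = 0  ✓
  Dividing out (λ - 5): p(λ) = (λ - 5)(λ² - 12λ + 25).
Step 3 — remaining eigenvalues from the quadratic λ² - 12λ + 25 = 0:
  Δ = 12² - 4·25 = 144 - 100 = 44,  λ = (12 ± √44)/2 = (12 ± 6.6332)/2 ≈ 9.3166 or 2.6834.
  Sorted: λ_1 = 9.3166,  λ_2 = 5,  λ_3 = 2.6834  (check: sum = 17 = tr ✓).

Step 4 — unit eigenvector for λ_1 ≈ 9.3166: v spans the null space of (Sigma - λ_1 I), whose rows are
  r_1 = (-2.3166, -2, 1),  r_2 = (-2, -2.3166, -1),  r_3 = (1, -1, -6.3166).
  v is orthogonal to every row, so take v ∝ r_1 × r_2 = ((-2)·(-1) - (1)·(-2.3166), (1)·(-2) - (-2.3166)·(-1), (-2.3166)·(-2.3166) - (-2)·(-2)) ≈ (4.3166, -4.3166, 1.3668).
  Let u = (4.3166, -4.3166, 1.3668).
  ||u|| = √((4.3166)² + (-4.3166)² + (1.3668)²) = √(39.1345) ≈ 6.2558,  v_1 = u/||u|| ≈ (0.69, -0.69, 0.2185) (||v_1|| = 1).

λ_1 = 9.3166,  λ_2 = 5,  λ_3 = 2.6834;  v_1 ≈ (0.69, -0.69, 0.2185)


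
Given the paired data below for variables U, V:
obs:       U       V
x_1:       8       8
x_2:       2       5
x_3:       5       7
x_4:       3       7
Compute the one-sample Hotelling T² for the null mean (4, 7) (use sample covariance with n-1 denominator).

Step 1 — sample mean vector:
  mean(U) = (8 + 2 + 5 + 3) / 4 = 18/4 = 4.5
  mean(V) = (8 + 5 + 7 + 7) / 4 = 27/4 = 6.75
  x̄ = (4.5, 6.75),  deviation x̄ - mu_0 = (4.5, 6.75) - (4, 7) = (0.5, -0.25).

Step 2 — sample covariance matrix, S[i,j] = (1/(n-1)) · Σ_k (x_{k,i} - mean_i) · (x_{k,j} - mean_j), divisor n-1 = 3:
  S[U,U] = ((3.5)·(3.5) + (-2.5)·(-2.5) + (0.5)·(0.5) + (-1.5)·(-1.5)) / 3 = 21/3 = 7
  S[U,V] = ((3.5)·(1.25) + (-2.5)·(-1.75) + (0.5)·(0.25) + (-1.5)·(0.25)) / 3 = 8.5/3 = 2.8333
  S[V,V] = ((1.25)·(1.25) + (-1.75)·(-1.75) + (0.25)·(0.25) + (0.25)·(0.25)) / 3 = 4.75/3 = 1.5833
  S = [[7, 2.8333],
 [2.8333, 1.5833]].

Step 3 — invert S. det(S) = 7·1.5833 - (2.8333)² = 3.0556.
  S^{-1} = (1/det) · [[d, -b], [-b, a]] = [[0.5182, -0.9273],
 [-0.9273, 2.2909]].

Step 4 — quadratic form (x̄ - mu_0)^T · S^{-1} · (x̄ - mu_0):
  S^{-1} · (x̄ - mu_0) = (0.4909, -1.0364),
  (x̄ - mu_0)^T · [...] = (0.5)·(0.4909) + (-0.25)·(-1.0364) = 0.5045.

Step 5 — scale by n: T² = 4 · 0.5045 = 2.0182.

T² ≈ 2.0182


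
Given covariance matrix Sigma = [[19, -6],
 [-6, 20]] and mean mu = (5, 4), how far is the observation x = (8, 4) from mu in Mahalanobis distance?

Step 1 — centre the observation: (x - mu) = (3, 0).

Step 2 — invert Sigma. det(Sigma) = 19·20 - (-6)² = 344.
  Sigma^{-1} = (1/det) · [[d, -b], [-b, a]] = [[0.0581, 0.0174],
 [0.0174, 0.0552]].

Step 3 — form the quadratic (x - mu)^T · Sigma^{-1} · (x - mu):
  Sigma^{-1} · (x - mu) = (0.1744, 0.0523).
  (x - mu)^T · [Sigma^{-1} · (x - mu)] = (3)·(0.1744) + (0)·(0.0523) = 0.5233.

Step 4 — take square root: d = √(0.5233) ≈ 0.7234.

d(x, mu) = √(0.5233) ≈ 0.7234


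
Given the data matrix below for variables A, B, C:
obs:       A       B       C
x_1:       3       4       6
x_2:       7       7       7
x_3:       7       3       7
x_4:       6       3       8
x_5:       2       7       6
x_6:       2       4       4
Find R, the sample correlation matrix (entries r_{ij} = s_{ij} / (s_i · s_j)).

Step 1 — column means:
  mean(A) = (3 + 7 + 7 + 6 + 2 + 2) / 6 = 27/6 = 4.5
  mean(B) = (4 + 7 + 3 + 3 + 7 + 4) / 6 = 28/6 = 4.6667
  mean(C) = (6 + 7 + 7 + 8 + 6 + 4) / 6 = 38/6 = 6.3333

Step 2 — sample variances and covariances s[i,j] = (1/(n-1)) · Σ_k (x_{k,i} - mean_i) · (x_{k,j} - mean_j), with n-1 = 5:
  s[A,A] = ((-1.5)·(-1.5) + (2.5)·(2.5) + (2.5)·(2.5) + (1.5)·(1.5) + (-2.5)·(-2.5) + (-2.5)·(-2.5)) / 5 = 29.5/5 = 5.9
  s[A,B] = ((-1.5)·(-0.6667) + (2.5)·(2.3333) + (2.5)·(-1.6667) + (1.5)·(-1.6667) + (-2.5)·(2.3333) + (-2.5)·(-0.6667)) / 5 = -4/5 = -0.8
  s[A,C] = ((-1.5)·(-0.3333) + (2.5)·(0.6667) + (2.5)·(0.6667) + (1.5)·(1.6667) + (-2.5)·(-0.3333) + (-2.5)·(-2.3333)) / 5 = 13/5 = 2.6
  s[B,B] = ((-0.6667)·(-0.6667) + (2.3333)·(2.3333) + (-1.6667)·(-1.6667) + (-1.6667)·(-1.6667) + (2.3333)·(2.3333) + (-0.6667)·(-0.6667)) / 5 = 17.3333/5 = 3.4667
  s[B,C] = ((-0.6667)·(-0.3333) + (2.3333)·(0.6667) + (-1.6667)·(0.6667) + (-1.6667)·(1.6667) + (2.3333)·(-0.3333) + (-0.6667)·(-2.3333)) / 5 = -1.3333/5 = -0.2667
  s[C,C] = ((-0.3333)·(-0.3333) + (0.6667)·(0.6667) + (0.6667)·(0.6667) + (1.6667)·(1.6667) + (-0.3333)·(-0.3333) + (-2.3333)·(-2.3333)) / 5 = 9.3333/5 = 1.8667
  Sample standard deviations s_i = √(s[i,i]):
  s(A) = √(5.9) = 2.429
  s(B) = √(3.4667) = 1.8619
  s(C) = √(1.8667) = 1.3663

Step 3 — r_{ij} = s_{ij} / (s_i · s_j):
  r[A,A] = 1 (diagonal).
  r[A,B] = -0.8 / (2.429 · 1.8619) = -0.8 / 4.5225 = -0.1769
  r[A,C] = 2.6 / (2.429 · 1.3663) = 2.6 / 3.3186 = 0.7835
  r[B,B] = 1 (diagonal).
  r[B,C] = -0.2667 / (1.8619 · 1.3663) = -0.2667 / 2.5438 = -0.1048
  r[C,C] = 1 (diagonal).

R is symmetric with unit diagonal. Assembling:

R = [[1, -0.1769, 0.7835],
 [-0.1769, 1, -0.1048],
 [0.7835, -0.1048, 1]]


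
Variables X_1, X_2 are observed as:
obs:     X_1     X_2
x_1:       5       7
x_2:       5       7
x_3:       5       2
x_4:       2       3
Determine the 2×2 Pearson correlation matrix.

Step 1 — column means:
  mean(X_1) = (5 + 5 + 5 + 2) / 4 = 17/4 = 4.25
  mean(X_2) = (7 + 7 + 2 + 3) / 4 = 19/4 = 4.75

Step 2 — sample variances and covariances s[i,j] = (1/(n-1)) · Σ_k (x_{k,i} - mean_i) · (x_{k,j} - mean_j), with n-1 = 3:
  s[X_1,X_1] = ((0.75)·(0.75) + (0.75)·(0.75) + (0.75)·(0.75) + (-2.25)·(-2.25)) / 3 = 6.75/3 = 2.25
  s[X_1,X_2] = ((0.75)·(2.25) + (0.75)·(2.25) + (0.75)·(-2.75) + (-2.25)·(-1.75)) / 3 = 5.25/3 = 1.75
  s[X_2,X_2] = ((2.25)·(2.25) + (2.25)·(2.25) + (-2.75)·(-2.75) + (-1.75)·(-1.75)) / 3 = 20.75/3 = 6.9167
  Sample standard deviations s_i = √(s[i,i]):
  s(X_1) = √(2.25) = 1.5
  s(X_2) = √(6.9167) = 2.63

Step 3 — r_{ij} = s_{ij} / (s_i · s_j):
  r[X_1,X_1] = 1 (diagonal).
  r[X_1,X_2] = 1.75 / (1.5 · 2.63) = 1.75 / 3.9449 = 0.4436
  r[X_2,X_2] = 1 (diagonal).

R is symmetric with unit diagonal. Assembling:

R = [[1, 0.4436],
 [0.4436, 1]]


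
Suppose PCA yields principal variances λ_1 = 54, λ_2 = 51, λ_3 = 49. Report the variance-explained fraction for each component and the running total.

Step 1 — total variance = trace(Sigma) = Σ λ_i = 54 + 51 + 49 = 154.

Step 2 — fraction explained by component i = λ_i / Σ λ:
  PC1: 54/154 = 0.3506
  PC2: 51/154 = 0.3312
  PC3: 49/154 = 0.3182

Step 3 — cumulative fraction after k components = (λ_1 + ... + λ_k) / Σ λ:
  k = 1: 54/154 = 0.3506
  k = 2: (54 + 51)/154 = 105/154 = 0.6818
  k = 3: (54 + 51 + 49)/154 = 154/154 = 1

Summary (fraction, with percent):

explained: PC1 0.3506 (35.06%), PC2 0.3312 (33.12%), PC3 0.3182 (31.82%);  cumulative: 0.3506, 0.6818, 1


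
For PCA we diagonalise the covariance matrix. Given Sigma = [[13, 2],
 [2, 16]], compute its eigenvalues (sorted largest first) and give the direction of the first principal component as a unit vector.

Step 1 — characteristic polynomial of 2×2 Sigma:
  det(Sigma - λI) = λ² - trace · λ + det = 0.
  trace = 13 + 16 = 29, det = 13·16 - (2)² = 204.
Step 2 — discriminant:
  Δ = trace² - 4·det = 841 - 816 = 25.
Step 3 — eigenvalues:
  λ = (trace ± √Δ)/2 = (29 ± 5)/2,
  λ_1 = 17,  λ_2 = 12.

Step 4 — unit eigenvector for λ_1: solve (Sigma - λ_1 I)v = 0. First row:
  (13 - 17)·v_x + (2)·v_y = 0, i.e. (-4)·v_x + (2)·v_y = 0,
  so v ∝ (b, λ_1 - a) = (2, 4) = u.
  ||u|| = √((2)² + (4)²) = √(20) ≈ 4.4721,
  v_1 = u/||u|| ≈ (0.4472, 0.8944) (||v_1|| = 1).

λ_1 = 17,  λ_2 = 12;  v_1 ≈ (0.4472, 0.8944)


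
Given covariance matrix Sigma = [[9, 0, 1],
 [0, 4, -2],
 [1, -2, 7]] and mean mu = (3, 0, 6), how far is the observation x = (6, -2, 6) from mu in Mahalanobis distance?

Step 1 — centre the observation: (x - mu) = (3, -2, 0).

Step 2 — invert Sigma (cofactor / det for 3×3, or solve directly):
  Sigma^{-1} = [[0.1132, -0.0094, -0.0189],
 [-0.0094, 0.2925, 0.0849],
 [-0.0189, 0.0849, 0.1698]].

Step 3 — form the quadratic (x - mu)^T · Sigma^{-1} · (x - mu):
  Sigma^{-1} · (x - mu) = (0.3585, -0.6132, -0.2264).
  (x - mu)^T · [Sigma^{-1} · (x - mu)] = (3)·(0.3585) + (-2)·(-0.6132) + (0)·(-0.2264) = 2.3019.

Step 4 — take square root: d = √(2.3019) ≈ 1.5172.

d(x, mu) = √(2.3019) ≈ 1.5172


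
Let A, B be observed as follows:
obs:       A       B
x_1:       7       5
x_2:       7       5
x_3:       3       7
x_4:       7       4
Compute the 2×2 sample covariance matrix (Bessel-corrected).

Step 1 — column means:
  mean(A) = (7 + 7 + 3 + 7) / 4 = 24/4 = 6
  mean(B) = (5 + 5 + 7 + 4) / 4 = 21/4 = 5.25

Step 2 — sample covariance S[i,j] = (1/(n-1)) · Σ_k (x_{k,i} - mean_i) · (x_{k,j} - mean_j), with n-1 = 3.
  S[A,A] = ((1)·(1) + (1)·(1) + (-3)·(-3) + (1)·(1)) / 3 = 12/3 = 4
  S[A,B] = ((1)·(-0.25) + (1)·(-0.25) + (-3)·(1.75) + (1)·(-1.25)) / 3 = -7/3 = -2.3333
  S[B,B] = ((-0.25)·(-0.25) + (-0.25)·(-0.25) + (1.75)·(1.75) + (-1.25)·(-1.25)) / 3 = 4.75/3 = 1.5833

S is symmetric (S[j,i] = S[i,j]). Assembling:

S = [[4, -2.3333],
 [-2.3333, 1.5833]]


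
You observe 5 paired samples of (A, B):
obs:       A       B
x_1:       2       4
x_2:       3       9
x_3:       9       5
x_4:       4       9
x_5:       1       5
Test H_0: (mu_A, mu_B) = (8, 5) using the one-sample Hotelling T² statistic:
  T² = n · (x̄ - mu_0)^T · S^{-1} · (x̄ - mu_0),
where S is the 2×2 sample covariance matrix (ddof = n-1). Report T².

Step 1 — sample mean vector:
  mean(A) = (2 + 3 + 9 + 4 + 1) / 5 = 19/5 = 3.8
  mean(B) = (4 + 9 + 5 + 9 + 5) / 5 = 32/5 = 6.4
  x̄ = (3.8, 6.4),  deviation x̄ - mu_0 = (3.8, 6.4) - (8, 5) = (-4.2, 1.4).

Step 2 — sample covariance matrix, S[i,j] = (1/(n-1)) · Σ_k (x_{k,i} - mean_i) · (x_{k,j} - mean_j), divisor n-1 = 4:
  S[A,A] = ((-1.8)·(-1.8) + (-0.8)·(-0.8) + (5.2)·(5.2) + (0.2)·(0.2) + (-2.8)·(-2.8)) / 4 = 38.8/4 = 9.7
  S[A,B] = ((-1.8)·(-2.4) + (-0.8)·(2.6) + (5.2)·(-1.4) + (0.2)·(2.6) + (-2.8)·(-1.4)) / 4 = -0.6/4 = -0.15
  S[B,B] = ((-2.4)·(-2.4) + (2.6)·(2.6) + (-1.4)·(-1.4) + (2.6)·(2.6) + (-1.4)·(-1.4)) / 4 = 23.2/4 = 5.8
  S = [[9.7, -0.15],
 [-0.15, 5.8]].

Step 3 — invert S. det(S) = 9.7·5.8 - (-0.15)² = 56.2375.
  S^{-1} = (1/det) · [[d, -b], [-b, a]] = [[0.1031, 0.0027],
 [0.0027, 0.1725]].

Step 4 — quadratic form (x̄ - mu_0)^T · S^{-1} · (x̄ - mu_0):
  S^{-1} · (x̄ - mu_0) = (-0.4294, 0.2303),
  (x̄ - mu_0)^T · [...] = (-4.2)·(-0.4294) + (1.4)·(0.2303) = 2.126.

Step 5 — scale by n: T² = 5 · 2.126 = 10.6299.

T² ≈ 10.6299


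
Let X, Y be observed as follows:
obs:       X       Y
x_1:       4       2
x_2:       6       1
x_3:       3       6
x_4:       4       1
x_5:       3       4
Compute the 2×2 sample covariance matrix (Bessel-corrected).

Step 1 — column means:
  mean(X) = (4 + 6 + 3 + 4 + 3) / 5 = 20/5 = 4
  mean(Y) = (2 + 1 + 6 + 1 + 4) / 5 = 14/5 = 2.8

Step 2 — sample covariance S[i,j] = (1/(n-1)) · Σ_k (x_{k,i} - mean_i) · (x_{k,j} - mean_j), with n-1 = 4.
  S[X,X] = ((0)·(0) + (2)·(2) + (-1)·(-1) + (0)·(0) + (-1)·(-1)) / 4 = 6/4 = 1.5
  S[X,Y] = ((0)·(-0.8) + (2)·(-1.8) + (-1)·(3.2) + (0)·(-1.8) + (-1)·(1.2)) / 4 = -8/4 = -2
  S[Y,Y] = ((-0.8)·(-0.8) + (-1.8)·(-1.8) + (3.2)·(3.2) + (-1.8)·(-1.8) + (1.2)·(1.2)) / 4 = 18.8/4 = 4.7

S is symmetric (S[j,i] = S[i,j]). Assembling:

S = [[1.5, -2],
 [-2, 4.7]]


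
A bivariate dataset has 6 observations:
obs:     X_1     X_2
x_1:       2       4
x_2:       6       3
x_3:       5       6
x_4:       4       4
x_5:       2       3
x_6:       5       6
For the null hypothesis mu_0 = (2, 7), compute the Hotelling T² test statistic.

Step 1 — sample mean vector:
  mean(X_1) = (2 + 6 + 5 + 4 + 2 + 5) / 6 = 24/6 = 4
  mean(X_2) = (4 + 3 + 6 + 4 + 3 + 6) / 6 = 26/6 = 4.3333
  x̄ = (4, 4.3333),  deviation x̄ - mu_0 = (4, 4.3333) - (2, 7) = (2, -2.6667).

Step 2 — sample covariance matrix, S[i,j] = (1/(n-1)) · Σ_k (x_{k,i} - mean_i) · (x_{k,j} - mean_j), divisor n-1 = 5:
  S[X_1,X_1] = ((-2)·(-2) + (2)·(2) + (1)·(1) + (0)·(0) + (-2)·(-2) + (1)·(1)) / 5 = 14/5 = 2.8
  S[X_1,X_2] = ((-2)·(-0.3333) + (2)·(-1.3333) + (1)·(1.6667) + (0)·(-0.3333) + (-2)·(-1.3333) + (1)·(1.6667)) / 5 = 4/5 = 0.8
  S[X_2,X_2] = ((-0.3333)·(-0.3333) + (-1.3333)·(-1.3333) + (1.6667)·(1.6667) + (-0.3333)·(-0.3333) + (-1.3333)·(-1.3333) + (1.6667)·(1.6667)) / 5 = 9.3333/5 = 1.8667
  S = [[2.8, 0.8],
 [0.8, 1.8667]].

Step 3 — invert S. det(S) = 2.8·1.8667 - (0.8)² = 4.5867.
  S^{-1} = (1/det) · [[d, -b], [-b, a]] = [[0.407, -0.1744],
 [-0.1744, 0.6105]].

Step 4 — quadratic form (x̄ - mu_0)^T · S^{-1} · (x̄ - mu_0):
  S^{-1} · (x̄ - mu_0) = (1.2791, -1.9767),
  (x̄ - mu_0)^T · [...] = (2)·(1.2791) + (-2.6667)·(-1.9767) = 7.8295.

Step 5 — scale by n: T² = 6 · 7.8295 = 46.9767.

T² ≈ 46.9767


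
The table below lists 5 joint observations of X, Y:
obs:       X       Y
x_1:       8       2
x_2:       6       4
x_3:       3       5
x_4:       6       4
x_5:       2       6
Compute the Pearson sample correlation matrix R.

Step 1 — column means:
  mean(X) = (8 + 6 + 3 + 6 + 2) / 5 = 25/5 = 5
  mean(Y) = (2 + 4 + 5 + 4 + 6) / 5 = 21/5 = 4.2

Step 2 — sample variances and covariances s[i,j] = (1/(n-1)) · Σ_k (x_{k,i} - mean_i) · (x_{k,j} - mean_j), with n-1 = 4:
  s[X,X] = ((3)·(3) + (1)·(1) + (-2)·(-2) + (1)·(1) + (-3)·(-3)) / 4 = 24/4 = 6
  s[X,Y] = ((3)·(-2.2) + (1)·(-0.2) + (-2)·(0.8) + (1)·(-0.2) + (-3)·(1.8)) / 4 = -14/4 = -3.5
  s[Y,Y] = ((-2.2)·(-2.2) + (-0.2)·(-0.2) + (0.8)·(0.8) + (-0.2)·(-0.2) + (1.8)·(1.8)) / 4 = 8.8/4 = 2.2
  Sample standard deviations s_i = √(s[i,i]):
  s(X) = √(6) = 2.4495
  s(Y) = √(2.2) = 1.4832

Step 3 — r_{ij} = s_{ij} / (s_i · s_j):
  r[X,X] = 1 (diagonal).
  r[X,Y] = -3.5 / (2.4495 · 1.4832) = -3.5 / 3.6332 = -0.9633
  r[Y,Y] = 1 (diagonal).

R is symmetric with unit diagonal. Assembling:

R = [[1, -0.9633],
 [-0.9633, 1]]


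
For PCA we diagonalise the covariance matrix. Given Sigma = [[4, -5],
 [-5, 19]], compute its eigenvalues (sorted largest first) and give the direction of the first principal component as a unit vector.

Step 1 — characteristic polynomial of 2×2 Sigma:
  det(Sigma - λI) = λ² - trace · λ + det = 0.
  trace = 4 + 19 = 23, det = 4·19 - (-5)² = 51.
Step 2 — discriminant:
  Δ = trace² - 4·det = 529 - 204 = 325.
Step 3 — eigenvalues:
  λ = (trace ± √Δ)/2 = (23 ± 18.0278)/2,
  λ_1 = 20.5139,  λ_2 = 2.4861.

Step 4 — unit eigenvector for λ_1: solve (Sigma - λ_1 I)v = 0. First row:
  (4 - 20.5139)·v_x + (-5)·v_y = 0, i.e. (-16.5139)·v_x + (-5)·v_y = 0,
  so v ∝ (b, λ_1 - a) = (-5, 16.5139); multiply by -1 so the first entry is positive: u = (5, -16.5139).
  ||u|| = √((5)² + (-16.5139)²) = √(297.7082) ≈ 17.2542,
  v_1 = u/||u|| ≈ (0.2898, -0.9571) (||v_1|| = 1).

λ_1 = 20.5139,  λ_2 = 2.4861;  v_1 ≈ (0.2898, -0.9571)


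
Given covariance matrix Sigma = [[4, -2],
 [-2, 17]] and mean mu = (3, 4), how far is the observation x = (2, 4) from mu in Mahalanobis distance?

Step 1 — centre the observation: (x - mu) = (-1, 0).

Step 2 — invert Sigma. det(Sigma) = 4·17 - (-2)² = 64.
  Sigma^{-1} = (1/det) · [[d, -b], [-b, a]] = [[0.2656, 0.0312],
 [0.0312, 0.0625]].

Step 3 — form the quadratic (x - mu)^T · Sigma^{-1} · (x - mu):
  Sigma^{-1} · (x - mu) = (-0.2656, -0.0312).
  (x - mu)^T · [Sigma^{-1} · (x - mu)] = (-1)·(-0.2656) + (0)·(-0.0312) = 0.2656.

Step 4 — take square root: d = √(0.2656) ≈ 0.5154.

d(x, mu) = √(0.2656) ≈ 0.5154


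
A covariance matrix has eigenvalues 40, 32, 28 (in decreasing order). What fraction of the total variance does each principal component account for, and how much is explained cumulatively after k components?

Step 1 — total variance = trace(Sigma) = Σ λ_i = 40 + 32 + 28 = 100.

Step 2 — fraction explained by component i = λ_i / Σ λ:
  PC1: 40/100 = 0.4
  PC2: 32/100 = 0.32
  PC3: 28/100 = 0.28

Step 3 — cumulative fraction after k components = (λ_1 + ... + λ_k) / Σ λ:
  k = 1: 40/100 = 0.4
  k = 2: (40 + 32)/100 = 72/100 = 0.72
  k = 3: (40 + 32 + 28)/100 = 100/100 = 1

Summary (fraction, with percent):

explained: PC1 0.4 (40%), PC2 0.32 (32%), PC3 0.28 (28%);  cumulative: 0.4, 0.72, 1


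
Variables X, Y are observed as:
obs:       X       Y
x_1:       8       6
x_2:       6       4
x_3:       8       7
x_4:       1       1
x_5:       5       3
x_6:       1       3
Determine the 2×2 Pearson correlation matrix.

Step 1 — column means:
  mean(X) = (8 + 6 + 8 + 1 + 5 + 1) / 6 = 29/6 = 4.8333
  mean(Y) = (6 + 4 + 7 + 1 + 3 + 3) / 6 = 24/6 = 4

Step 2 — sample variances and covariances s[i,j] = (1/(n-1)) · Σ_k (x_{k,i} - mean_i) · (x_{k,j} - mean_j), with n-1 = 5:
  s[X,X] = ((3.1667)·(3.1667) + (1.1667)·(1.1667) + (3.1667)·(3.1667) + (-3.8333)·(-3.8333) + (0.1667)·(0.1667) + (-3.8333)·(-3.8333)) / 5 = 50.8333/5 = 10.1667
  s[X,Y] = ((3.1667)·(2) + (1.1667)·(0) + (3.1667)·(3) + (-3.8333)·(-3) + (0.1667)·(-1) + (-3.8333)·(-1)) / 5 = 31/5 = 6.2
  s[Y,Y] = ((2)·(2) + (0)·(0) + (3)·(3) + (-3)·(-3) + (-1)·(-1) + (-1)·(-1)) / 5 = 24/5 = 4.8
  Sample standard deviations s_i = √(s[i,i]):
  s(X) = √(10.1667) = 3.1885
  s(Y) = √(4.8) = 2.1909

Step 3 — r_{ij} = s_{ij} / (s_i · s_j):
  r[X,X] = 1 (diagonal).
  r[X,Y] = 6.2 / (3.1885 · 2.1909) = 6.2 / 6.9857 = 0.8875
  r[Y,Y] = 1 (diagonal).

R is symmetric with unit diagonal. Assembling:

R = [[1, 0.8875],
 [0.8875, 1]]


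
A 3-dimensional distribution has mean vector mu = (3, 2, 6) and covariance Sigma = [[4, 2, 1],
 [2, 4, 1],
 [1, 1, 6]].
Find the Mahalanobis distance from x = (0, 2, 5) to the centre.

Step 1 — centre the observation: (x - mu) = (-3, 0, -1).

Step 2 — invert Sigma (cofactor / det for 3×3, or solve directly):
  Sigma^{-1} = [[0.3382, -0.1618, -0.0294],
 [-0.1618, 0.3382, -0.0294],
 [-0.0294, -0.0294, 0.1765]].

Step 3 — form the quadratic (x - mu)^T · Sigma^{-1} · (x - mu):
  Sigma^{-1} · (x - mu) = (-0.9853, 0.5147, -0.0882).
  (x - mu)^T · [Sigma^{-1} · (x - mu)] = (-3)·(-0.9853) + (0)·(0.5147) + (-1)·(-0.0882) = 3.0441.

Step 4 — take square root: d = √(3.0441) ≈ 1.7447.

d(x, mu) = √(3.0441) ≈ 1.7447


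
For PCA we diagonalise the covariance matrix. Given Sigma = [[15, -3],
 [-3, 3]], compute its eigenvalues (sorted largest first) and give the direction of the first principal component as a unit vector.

Step 1 — characteristic polynomial of 2×2 Sigma:
  det(Sigma - λI) = λ² - trace · λ + det = 0.
  trace = 15 + 3 = 18, det = 15·3 - (-3)² = 36.
Step 2 — discriminant:
  Δ = trace² - 4·det = 324 - 144 = 180.
Step 3 — eigenvalues:
  λ = (trace ± √Δ)/2 = (18 ± 13.4164)/2,
  λ_1 = 15.7082,  λ_2 = 2.2918.

Step 4 — unit eigenvector for λ_1: solve (Sigma - λ_1 I)v = 0. First row:
  (15 - 15.7082)·v_x + (-3)·v_y = 0, i.e. (-0.7082)·v_x + (-3)·v_y = 0,
  so v ∝ (b, λ_1 - a) = (-3, 0.7082); multiply by -1 so the first entry is positive: u = (3, -0.7082).
  ||u|| = √((3)² + (-0.7082)²) = √(9.5016) ≈ 3.0825,
  v_1 = u/||u|| ≈ (0.9732, -0.2298) (||v_1|| = 1).

λ_1 = 15.7082,  λ_2 = 2.2918;  v_1 ≈ (0.9732, -0.2298)


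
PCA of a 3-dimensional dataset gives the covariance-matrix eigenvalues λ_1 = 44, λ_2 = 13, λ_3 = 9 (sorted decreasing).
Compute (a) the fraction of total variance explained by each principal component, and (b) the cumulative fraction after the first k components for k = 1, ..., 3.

Step 1 — total variance = trace(Sigma) = Σ λ_i = 44 + 13 + 9 = 66.

Step 2 — fraction explained by component i = λ_i / Σ λ:
  PC1: 44/66 = 0.6667
  PC2: 13/66 = 0.197
  PC3: 9/66 = 0.1364

Step 3 — cumulative fraction after k components = (λ_1 + ... + λ_k) / Σ λ:
  k = 1: 44/66 = 0.6667
  k = 2: (44 + 13)/66 = 57/66 = 0.8636
  k = 3: (44 + 13 + 9)/66 = 66/66 = 1

Summary (fraction, with percent):

explained: PC1 0.6667 (66.67%), PC2 0.197 (19.7%), PC3 0.1364 (13.64%);  cumulative: 0.6667, 0.8636, 1


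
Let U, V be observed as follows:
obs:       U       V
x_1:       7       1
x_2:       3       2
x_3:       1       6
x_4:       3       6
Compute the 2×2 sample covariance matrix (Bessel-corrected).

Step 1 — column means:
  mean(U) = (7 + 3 + 1 + 3) / 4 = 14/4 = 3.5
  mean(V) = (1 + 2 + 6 + 6) / 4 = 15/4 = 3.75

Step 2 — sample covariance S[i,j] = (1/(n-1)) · Σ_k (x_{k,i} - mean_i) · (x_{k,j} - mean_j), with n-1 = 3.
  S[U,U] = ((3.5)·(3.5) + (-0.5)·(-0.5) + (-2.5)·(-2.5) + (-0.5)·(-0.5)) / 3 = 19/3 = 6.3333
  S[U,V] = ((3.5)·(-2.75) + (-0.5)·(-1.75) + (-2.5)·(2.25) + (-0.5)·(2.25)) / 3 = -15.5/3 = -5.1667
  S[V,V] = ((-2.75)·(-2.75) + (-1.75)·(-1.75) + (2.25)·(2.25) + (2.25)·(2.25)) / 3 = 20.75/3 = 6.9167

S is symmetric (S[j,i] = S[i,j]). Assembling:

S = [[6.3333, -5.1667],
 [-5.1667, 6.9167]]


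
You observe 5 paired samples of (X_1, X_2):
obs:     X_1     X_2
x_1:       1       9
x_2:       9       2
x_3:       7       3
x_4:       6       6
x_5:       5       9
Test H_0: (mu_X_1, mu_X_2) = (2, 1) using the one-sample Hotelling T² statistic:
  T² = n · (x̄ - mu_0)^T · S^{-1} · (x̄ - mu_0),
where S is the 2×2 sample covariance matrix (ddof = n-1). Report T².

Step 1 — sample mean vector:
  mean(X_1) = (1 + 9 + 7 + 6 + 5) / 5 = 28/5 = 5.6
  mean(X_2) = (9 + 2 + 3 + 6 + 9) / 5 = 29/5 = 5.8
  x̄ = (5.6, 5.8),  deviation x̄ - mu_0 = (5.6, 5.8) - (2, 1) = (3.6, 4.8).

Step 2 — sample covariance matrix, S[i,j] = (1/(n-1)) · Σ_k (x_{k,i} - mean_i) · (x_{k,j} - mean_j), divisor n-1 = 4:
  S[X_1,X_1] = ((-4.6)·(-4.6) + (3.4)·(3.4) + (1.4)·(1.4) + (0.4)·(0.4) + (-0.6)·(-0.6)) / 4 = 35.2/4 = 8.8
  S[X_1,X_2] = ((-4.6)·(3.2) + (3.4)·(-3.8) + (1.4)·(-2.8) + (0.4)·(0.2) + (-0.6)·(3.2)) / 4 = -33.4/4 = -8.35
  S[X_2,X_2] = ((3.2)·(3.2) + (-3.8)·(-3.8) + (-2.8)·(-2.8) + (0.2)·(0.2) + (3.2)·(3.2)) / 4 = 42.8/4 = 10.7
  S = [[8.8, -8.35],
 [-8.35, 10.7]].

Step 3 — invert S. det(S) = 8.8·10.7 - (-8.35)² = 24.4375.
  S^{-1} = (1/det) · [[d, -b], [-b, a]] = [[0.4379, 0.3417],
 [0.3417, 0.3601]].

Step 4 — quadratic form (x̄ - mu_0)^T · S^{-1} · (x̄ - mu_0):
  S^{-1} · (x̄ - mu_0) = (3.2164, 2.9586),
  (x̄ - mu_0)^T · [...] = (3.6)·(3.2164) + (4.8)·(2.9586) = 25.7801.

Step 5 — scale by n: T² = 5 · 25.7801 = 128.9003.

T² ≈ 128.9003


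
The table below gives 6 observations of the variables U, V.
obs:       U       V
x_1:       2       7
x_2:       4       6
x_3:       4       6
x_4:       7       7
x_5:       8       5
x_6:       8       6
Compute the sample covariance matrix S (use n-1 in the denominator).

Step 1 — column means:
  mean(U) = (2 + 4 + 4 + 7 + 8 + 8) / 6 = 33/6 = 5.5
  mean(V) = (7 + 6 + 6 + 7 + 5 + 6) / 6 = 37/6 = 6.1667

Step 2 — sample covariance S[i,j] = (1/(n-1)) · Σ_k (x_{k,i} - mean_i) · (x_{k,j} - mean_j), with n-1 = 5.
  S[U,U] = ((-3.5)·(-3.5) + (-1.5)·(-1.5) + (-1.5)·(-1.5) + (1.5)·(1.5) + (2.5)·(2.5) + (2.5)·(2.5)) / 5 = 31.5/5 = 6.3
  S[U,V] = ((-3.5)·(0.8333) + (-1.5)·(-0.1667) + (-1.5)·(-0.1667) + (1.5)·(0.8333) + (2.5)·(-1.1667) + (2.5)·(-0.1667)) / 5 = -4.5/5 = -0.9
  S[V,V] = ((0.8333)·(0.8333) + (-0.1667)·(-0.1667) + (-0.1667)·(-0.1667) + (0.8333)·(0.8333) + (-1.1667)·(-1.1667) + (-0.1667)·(-0.1667)) / 5 = 2.8333/5 = 0.5667

S is symmetric (S[j,i] = S[i,j]). Assembling:

S = [[6.3, -0.9],
 [-0.9, 0.5667]]


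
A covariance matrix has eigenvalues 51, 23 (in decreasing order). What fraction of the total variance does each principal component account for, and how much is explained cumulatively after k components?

Step 1 — total variance = trace(Sigma) = Σ λ_i = 51 + 23 = 74.

Step 2 — fraction explained by component i = λ_i / Σ λ:
  PC1: 51/74 = 0.6892
  PC2: 23/74 = 0.3108

Step 3 — cumulative fraction after k components = (λ_1 + ... + λ_k) / Σ λ:
  k = 1: 51/74 = 0.6892
  k = 2: (51 + 23)/74 = 74/74 = 1

Summary (fraction, with percent):

explained: PC1 0.6892 (68.92%), PC2 0.3108 (31.08%);  cumulative: 0.6892, 1


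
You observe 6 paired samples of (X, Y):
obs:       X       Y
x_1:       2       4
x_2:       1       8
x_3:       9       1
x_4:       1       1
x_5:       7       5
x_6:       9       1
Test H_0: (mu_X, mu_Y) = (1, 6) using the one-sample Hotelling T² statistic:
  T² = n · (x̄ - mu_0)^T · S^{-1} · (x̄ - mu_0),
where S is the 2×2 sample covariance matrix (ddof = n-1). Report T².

Step 1 — sample mean vector:
  mean(X) = (2 + 1 + 9 + 1 + 7 + 9) / 6 = 29/6 = 4.8333
  mean(Y) = (4 + 8 + 1 + 1 + 5 + 1) / 6 = 20/6 = 3.3333
  x̄ = (4.8333, 3.3333),  deviation x̄ - mu_0 = (4.8333, 3.3333) - (1, 6) = (3.8333, -2.6667).

Step 2 — sample covariance matrix, S[i,j] = (1/(n-1)) · Σ_k (x_{k,i} - mean_i) · (x_{k,j} - mean_j), divisor n-1 = 5:
  S[X,X] = ((-2.8333)·(-2.8333) + (-3.8333)·(-3.8333) + (4.1667)·(4.1667) + (-3.8333)·(-3.8333) + (2.1667)·(2.1667) + (4.1667)·(4.1667)) / 5 = 76.8333/5 = 15.3667
  S[X,Y] = ((-2.8333)·(0.6667) + (-3.8333)·(4.6667) + (4.1667)·(-2.3333) + (-3.8333)·(-2.3333) + (2.1667)·(1.6667) + (4.1667)·(-2.3333)) / 5 = -26.6667/5 = -5.3333
  S[Y,Y] = ((0.6667)·(0.6667) + (4.6667)·(4.6667) + (-2.3333)·(-2.3333) + (-2.3333)·(-2.3333) + (1.6667)·(1.6667) + (-2.3333)·(-2.3333)) / 5 = 41.3333/5 = 8.2667
  S = [[15.3667, -5.3333],
 [-5.3333, 8.2667]].

Step 3 — invert S. det(S) = 15.3667·8.2667 - (-5.3333)² = 98.5867.
  S^{-1} = (1/det) · [[d, -b], [-b, a]] = [[0.0839, 0.0541],
 [0.0541, 0.1559]].

Step 4 — quadratic form (x̄ - mu_0)^T · S^{-1} · (x̄ - mu_0):
  S^{-1} · (x̄ - mu_0) = (0.1772, -0.2083),
  (x̄ - mu_0)^T · [...] = (3.8333)·(0.1772) + (-2.6667)·(-0.2083) = 1.2346.

Step 5 — scale by n: T² = 6 · 1.2346 = 7.4074.

T² ≈ 7.4074


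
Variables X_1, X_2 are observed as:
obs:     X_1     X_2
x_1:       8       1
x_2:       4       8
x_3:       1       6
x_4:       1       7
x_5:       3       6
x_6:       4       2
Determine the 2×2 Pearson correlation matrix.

Step 1 — column means:
  mean(X_1) = (8 + 4 + 1 + 1 + 3 + 4) / 6 = 21/6 = 3.5
  mean(X_2) = (1 + 8 + 6 + 7 + 6 + 2) / 6 = 30/6 = 5

Step 2 — sample variances and covariances s[i,j] = (1/(n-1)) · Σ_k (x_{k,i} - mean_i) · (x_{k,j} - mean_j), with n-1 = 5:
  s[X_1,X_1] = ((4.5)·(4.5) + (0.5)·(0.5) + (-2.5)·(-2.5) + (-2.5)·(-2.5) + (-0.5)·(-0.5) + (0.5)·(0.5)) / 5 = 33.5/5 = 6.7
  s[X_1,X_2] = ((4.5)·(-4) + (0.5)·(3) + (-2.5)·(1) + (-2.5)·(2) + (-0.5)·(1) + (0.5)·(-3)) / 5 = -26/5 = -5.2
  s[X_2,X_2] = ((-4)·(-4) + (3)·(3) + (1)·(1) + (2)·(2) + (1)·(1) + (-3)·(-3)) / 5 = 40/5 = 8
  Sample standard deviations s_i = √(s[i,i]):
  s(X_1) = √(6.7) = 2.5884
  s(X_2) = √(8) = 2.8284

Step 3 — r_{ij} = s_{ij} / (s_i · s_j):
  r[X_1,X_1] = 1 (diagonal).
  r[X_1,X_2] = -5.2 / (2.5884 · 2.8284) = -5.2 / 7.3212 = -0.7103
  r[X_2,X_2] = 1 (diagonal).

R is symmetric with unit diagonal. Assembling:

R = [[1, -0.7103],
 [-0.7103, 1]]


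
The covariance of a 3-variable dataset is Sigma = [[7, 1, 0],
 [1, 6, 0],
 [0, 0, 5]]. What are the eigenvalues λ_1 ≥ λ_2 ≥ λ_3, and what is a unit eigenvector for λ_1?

Step 1 — characteristic polynomial p(λ) = det(λI - Sigma) = λ³ - tr·λ² + c_1·λ - det, where tr = trace, c_1 = sum of the principal 2×2 minors, det = det(Sigma):
  tr = 7 + 6 + 5 = 18,
  c_1 = (7·6 - (1)²) + (7·5 - (0)²) + (6·5 - (0)²) = 41 + 35 + 30 = 106,
  det = 7·(6·5 - (0)²) - (1)·((1)·5 - (0)·(0)) + (0)·((1)·(0) - 6·(0)) = 7·(30) - (1)·(5) + (0)·(0) = 205.
  So p(λ) = λ³ - 18λ² + 106λ - 205.
Step 2 — look for an integer root (rational root theorem: any rational root is an integer divisor of 205). Testing λ = 5:
  p(5) = 125 - 450 + 530 - 205 = 0  ✓
  Dividing out (λ - 5): p(λ) = (λ - 5)(λ² - 13λ + 41).
Step 3 — remaining eigenvalues from the quadratic λ² - 13λ + 41 = 0:
  Δ = 13² - 4·41 = 169 - 164 = 5,  λ = (13 ± √5)/2 = (13 ± 2.2361)/2 ≈ 7.618 or 5.382.
  Sorted: λ_1 = 7.618,  λ_2 = 5.382,  λ_3 = 5  (check: sum = 18 = tr ✓).

Step 4 — unit eigenvector for λ_1 ≈ 7.618: v spans the null space of (Sigma - λ_1 I), whose rows are
  r_1 = (-0.618, 1, 0),  r_2 = (1, -1.618, 0),  r_3 = (0, 0, -2.618).
  v is orthogonal to every row, so take v ∝ r_1 × r_3 = ((1)·(-2.618) - (0)·(0), (0)·(0) - (-0.618)·(-2.618), (-0.618)·(0) - (1)·(0)) ≈ (-2.618, -1.618, 0).
  Rescale (multiply by -1 so the first nonzero entry is positive): u = (2.618, 1.618, 0).
  ||u|| = √((2.618)² + (1.618)² + (0)²) = √(9.4721) ≈ 3.0777,  v_1 = u/||u|| ≈ (0.8507, 0.5257, 0) (||v_1|| = 1).

λ_1 = 7.618,  λ_2 = 5.382,  λ_3 = 5;  v_1 ≈ (0.8507, 0.5257, 0)


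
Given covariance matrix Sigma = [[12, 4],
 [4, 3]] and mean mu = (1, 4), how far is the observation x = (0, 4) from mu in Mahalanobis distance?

Step 1 — centre the observation: (x - mu) = (-1, 0).

Step 2 — invert Sigma. det(Sigma) = 12·3 - (4)² = 20.
  Sigma^{-1} = (1/det) · [[d, -b], [-b, a]] = [[0.15, -0.2],
 [-0.2, 0.6]].

Step 3 — form the quadratic (x - mu)^T · Sigma^{-1} · (x - mu):
  Sigma^{-1} · (x - mu) = (-0.15, 0.2).
  (x - mu)^T · [Sigma^{-1} · (x - mu)] = (-1)·(-0.15) + (0)·(0.2) = 0.15.

Step 4 — take square root: d = √(0.15) ≈ 0.3873.

d(x, mu) = √(0.15) ≈ 0.3873


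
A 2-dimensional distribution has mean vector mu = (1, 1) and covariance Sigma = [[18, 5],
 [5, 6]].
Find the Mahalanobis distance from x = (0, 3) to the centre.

Step 1 — centre the observation: (x - mu) = (-1, 2).

Step 2 — invert Sigma. det(Sigma) = 18·6 - (5)² = 83.
  Sigma^{-1} = (1/det) · [[d, -b], [-b, a]] = [[0.0723, -0.0602],
 [-0.0602, 0.2169]].

Step 3 — form the quadratic (x - mu)^T · Sigma^{-1} · (x - mu):
  Sigma^{-1} · (x - mu) = (-0.1928, 0.494).
  (x - mu)^T · [Sigma^{-1} · (x - mu)] = (-1)·(-0.1928) + (2)·(0.494) = 1.1807.

Step 4 — take square root: d = √(1.1807) ≈ 1.0866.

d(x, mu) = √(1.1807) ≈ 1.0866


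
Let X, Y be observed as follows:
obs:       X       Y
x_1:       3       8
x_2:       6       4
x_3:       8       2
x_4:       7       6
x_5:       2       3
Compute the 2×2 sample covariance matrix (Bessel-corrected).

Step 1 — column means:
  mean(X) = (3 + 6 + 8 + 7 + 2) / 5 = 26/5 = 5.2
  mean(Y) = (8 + 4 + 2 + 6 + 3) / 5 = 23/5 = 4.6

Step 2 — sample covariance S[i,j] = (1/(n-1)) · Σ_k (x_{k,i} - mean_i) · (x_{k,j} - mean_j), with n-1 = 4.
  S[X,X] = ((-2.2)·(-2.2) + (0.8)·(0.8) + (2.8)·(2.8) + (1.8)·(1.8) + (-3.2)·(-3.2)) / 4 = 26.8/4 = 6.7
  S[X,Y] = ((-2.2)·(3.4) + (0.8)·(-0.6) + (2.8)·(-2.6) + (1.8)·(1.4) + (-3.2)·(-1.6)) / 4 = -7.6/4 = -1.9
  S[Y,Y] = ((3.4)·(3.4) + (-0.6)·(-0.6) + (-2.6)·(-2.6) + (1.4)·(1.4) + (-1.6)·(-1.6)) / 4 = 23.2/4 = 5.8

S is symmetric (S[j,i] = S[i,j]). Assembling:

S = [[6.7, -1.9],
 [-1.9, 5.8]]
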